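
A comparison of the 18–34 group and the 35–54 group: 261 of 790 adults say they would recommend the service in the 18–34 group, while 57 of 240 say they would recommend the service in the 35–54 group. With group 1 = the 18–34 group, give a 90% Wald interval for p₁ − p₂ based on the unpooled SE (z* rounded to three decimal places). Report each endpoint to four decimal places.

p̂₁ = 261/790 = 0.33038, p̂₂ = 57/240 = 0.23750; p̂₁ − p̂₂ = 0.09288.
Unpooled SE = √(p̂₁(1−p̂₁)/n₁ + p̂₂(1−p̂₂)/n₂) = √(0.000280037 + 0.000754557) = 0.032165.
For 90% confidence, z* = 1.645. Margin = 1.645·0.032165 = 0.05291.
So the interval runs from 0.0400 to 0.1458.

(0.0400, 0.1458)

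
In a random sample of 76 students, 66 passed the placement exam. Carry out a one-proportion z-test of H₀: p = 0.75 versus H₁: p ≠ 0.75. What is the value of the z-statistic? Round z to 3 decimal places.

z = 2.384

p̂ = 66/76 = 0.86842.
SE₀ = √(0.75·0.25/76) = 0.049670.
z = (0.86842 − 0.75)/0.049670 = 0.11842/0.049670 = 2.384.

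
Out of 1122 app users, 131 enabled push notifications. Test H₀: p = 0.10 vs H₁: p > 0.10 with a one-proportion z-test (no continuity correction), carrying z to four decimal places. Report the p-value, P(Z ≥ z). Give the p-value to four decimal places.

p-value = 0.0307

p̂ = 131/1122 = 0.11676.
SE₀ = √(0.10·0.90/1122) = 0.008956.
Test statistic (full precision, shown to 4 dp): z = (131/1122 − 0.10)/SE₀ ≈ 1.8709.
From the standard normal, P(Z ≥ z) = 0.0307.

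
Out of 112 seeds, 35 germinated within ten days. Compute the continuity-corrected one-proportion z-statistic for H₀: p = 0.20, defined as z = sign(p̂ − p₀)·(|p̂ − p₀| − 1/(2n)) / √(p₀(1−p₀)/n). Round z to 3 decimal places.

The sample proportion is 35/112 = 0.31250. p̂ − p₀ = 0.112500.
1/(2n) = 0.004464.
Corrected numerator: |0.112500| − 0.004464 = 0.108036.
Null standard error: √(0.20·0.80/112) = √0.001428571 = 0.037796.
z = +0.108036/0.037796 = 2.858.

z = 2.858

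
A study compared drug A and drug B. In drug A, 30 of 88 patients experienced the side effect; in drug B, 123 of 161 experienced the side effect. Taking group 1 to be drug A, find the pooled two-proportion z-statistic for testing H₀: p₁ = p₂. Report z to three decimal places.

p̂₁ = 30/88 = 0.34091, p̂₂ = 123/161 = 0.76398.
Pooling: p̂ = 153/249 = 0.61446.
Pooled SE = √[0.2368994·0.01757482] ≈ 0.064525.
z = (p̂₁ − p̂₂)/SE = (0.34091 − 0.76398)/0.064525 = -0.42307/0.064525 = -6.557.

z = -6.557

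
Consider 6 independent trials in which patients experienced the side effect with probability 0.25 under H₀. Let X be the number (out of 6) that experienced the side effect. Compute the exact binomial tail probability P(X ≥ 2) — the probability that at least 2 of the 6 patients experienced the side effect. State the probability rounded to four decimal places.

P = 0.4661

X ~ Binomial(n=6, p=0.25).
P(X ≥ 2) = Σ_{j=2}^{6} C(6,j)·0.25^j·0.75^{6−j}.
= 0.296631 + 0.131836 + 0.032959 + 0.004395 + 0.000244 = 0.4661.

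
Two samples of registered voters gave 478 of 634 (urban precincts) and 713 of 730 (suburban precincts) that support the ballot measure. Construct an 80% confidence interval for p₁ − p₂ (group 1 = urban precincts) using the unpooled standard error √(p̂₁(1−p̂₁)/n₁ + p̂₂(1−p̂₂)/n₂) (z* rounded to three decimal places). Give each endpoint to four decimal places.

p̂₁ = 0.75394, p̂₂ = 0.97671, so the observed difference is -0.22277.
Unpooled SE = √(p̂₁(1−p̂₁)/n₁ + p̂₂(1−p̂₂)/n₂) = √(0.000292607 + 0.000031158) = 0.017993.
For 80% confidence, z* = 1.282. Margin = 1.282·0.017993 = 0.02307.
Interval: -0.22277 ± 0.02307 → (-0.2458, -0.1997).

(-0.2458, -0.1997)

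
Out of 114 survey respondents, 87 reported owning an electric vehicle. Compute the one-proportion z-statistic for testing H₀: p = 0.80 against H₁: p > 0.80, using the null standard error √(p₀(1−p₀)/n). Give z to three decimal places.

z = -0.983

With x = 87 successes in n = 114, p̂ = 0.76316.
SE₀ = √(0.80·0.20/114) = 0.037463.
Test statistic: z = -0.03684/0.037463 = -0.983.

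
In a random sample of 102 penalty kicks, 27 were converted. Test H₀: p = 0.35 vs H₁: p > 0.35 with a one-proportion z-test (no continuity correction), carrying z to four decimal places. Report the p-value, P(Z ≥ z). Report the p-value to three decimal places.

p-value = 0.965

With x = 27 successes in n = 102, p̂ = 0.26471.
Null standard error: √(0.35·0.65/102) = √0.002230392 = 0.047227.
z = (p̂ − p₀)/SE = (27/102 − 0.35)/0.047227 ≈ -1.8060.
From the standard normal, P(Z ≥ z) = 0.965.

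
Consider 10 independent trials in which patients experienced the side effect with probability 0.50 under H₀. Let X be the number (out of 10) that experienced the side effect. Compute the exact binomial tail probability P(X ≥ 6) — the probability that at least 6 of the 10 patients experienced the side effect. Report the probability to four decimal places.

X is binomial with n = 10 and p = 0.50.
P(X ≥ 6) = Σ_{j=6}^{10} C(10,j)·0.50^j·0.50^{10−j}.
= 0.205078 + 0.117188 + 0.043945 + 0.009766 + 0.000977 = 0.3770.

P = 0.3770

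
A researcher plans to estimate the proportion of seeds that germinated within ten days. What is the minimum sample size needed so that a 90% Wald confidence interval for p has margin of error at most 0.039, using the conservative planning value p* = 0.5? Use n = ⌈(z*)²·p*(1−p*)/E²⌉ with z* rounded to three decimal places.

n = 445

For 90% confidence, z* = 1.645.
p*(1−p*) = 0.2500.
Required n before rounding: 2.706025 × 0.2500 / 0.039² = 444.777.
Rounding up, n = 445.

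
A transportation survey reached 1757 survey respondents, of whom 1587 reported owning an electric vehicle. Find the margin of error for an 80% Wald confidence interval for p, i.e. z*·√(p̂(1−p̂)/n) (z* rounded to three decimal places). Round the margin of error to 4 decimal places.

p̂ = 1587/1757 = 0.90324.
Standard error of p̂: √(0.087394/1757) = √0.000049741 = 0.007053.
The 80% critical value is z* = 1.282.
So ME = 0.0090.

ME = 0.0090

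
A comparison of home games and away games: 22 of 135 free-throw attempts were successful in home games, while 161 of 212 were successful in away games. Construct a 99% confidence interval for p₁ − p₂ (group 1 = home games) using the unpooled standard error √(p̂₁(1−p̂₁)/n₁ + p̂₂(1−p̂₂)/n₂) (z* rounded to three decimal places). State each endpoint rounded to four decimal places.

p̂₁ = 22/135 = 0.16296, p̂₂ = 161/212 = 0.75943; p̂₁ − p̂₂ = -0.59647.
SE = √(0.001010415 + 0.000861764) = √0.001872179 = 0.043269.
z* = 2.576 at the 99% level. Margin of error = 0.11146.
So the interval runs from -0.7079 to -0.4850.

(-0.7079, -0.4850)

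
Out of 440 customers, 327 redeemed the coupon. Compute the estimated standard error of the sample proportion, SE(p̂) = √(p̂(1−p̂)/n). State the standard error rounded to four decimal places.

p̂ = 327/440 = 0.74318.
p̂(1−p̂) = 0.190863.
SE = √(0.190863/440) = 0.0208.

SE = 0.0208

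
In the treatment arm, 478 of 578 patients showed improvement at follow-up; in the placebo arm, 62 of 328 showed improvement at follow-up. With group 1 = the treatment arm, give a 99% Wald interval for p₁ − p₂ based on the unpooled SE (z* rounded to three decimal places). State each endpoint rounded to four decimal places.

p̂₁ = 478/578 = 0.82699, p̂₂ = 62/328 = 0.18902; p̂₁ − p̂₂ = 0.63797.
SE = √(0.000247539 + 0.000467360) = √0.000714899 = 0.026738.
For 99% confidence, z* = 2.576. Margin of error = 0.06888.
So the interval runs from 0.5691 to 0.7068.

(0.5691, 0.7068)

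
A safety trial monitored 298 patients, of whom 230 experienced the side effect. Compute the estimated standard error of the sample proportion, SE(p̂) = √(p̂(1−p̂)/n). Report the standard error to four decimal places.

p̂ = 230/298 = 0.77181.
p̂(1−p̂) = 0.77181·0.22819 = 0.176119.
SE = √(0.176119/298) = 0.0243.

SE = 0.0243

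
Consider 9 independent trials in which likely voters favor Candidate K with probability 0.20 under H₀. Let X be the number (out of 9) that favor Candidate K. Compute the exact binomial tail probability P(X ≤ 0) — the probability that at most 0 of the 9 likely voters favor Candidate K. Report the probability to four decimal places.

X is binomial with n = 9 and p = 0.20.
P(X ≤ 0) = C(9,0)·0.20^0·0.80^9.
= 0.134218 = 0.1342.

P = 0.1342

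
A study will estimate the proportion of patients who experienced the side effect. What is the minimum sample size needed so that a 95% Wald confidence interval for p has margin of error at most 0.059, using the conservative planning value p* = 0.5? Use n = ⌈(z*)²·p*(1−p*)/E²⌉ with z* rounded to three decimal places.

n = 276

The 95% critical value is z* = 1.960.
p*(1−p*) = 0.50·0.50 = 0.2500.
(z*)²·p*(1−p*)/E² = 3.841600·0.2500/0.003481 = 275.898.
⌈275.898⌉ = 276.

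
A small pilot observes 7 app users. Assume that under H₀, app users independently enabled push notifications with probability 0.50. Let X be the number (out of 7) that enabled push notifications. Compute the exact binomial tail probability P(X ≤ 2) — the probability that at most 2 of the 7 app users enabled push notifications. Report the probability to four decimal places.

X ~ Binomial(n=7, p=0.50).
P(X ≤ 2) = C(7,0)·0.50^0·0.50^7 + C(7,1)·0.50^1·0.50^6 + C(7,2)·0.50^2·0.50^5.
= 0.007812 + 0.054688 + 0.164062 = 0.2266.

P = 0.2266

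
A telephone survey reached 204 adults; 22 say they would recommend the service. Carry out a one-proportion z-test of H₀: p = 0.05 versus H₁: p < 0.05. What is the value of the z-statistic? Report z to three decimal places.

With x = 22 successes in n = 204, p̂ = 0.10784.
SE₀ = √(0.05·0.95/204) = 0.015259.
Test statistic: z = 0.05784/0.015259 = 3.791.

z = 3.791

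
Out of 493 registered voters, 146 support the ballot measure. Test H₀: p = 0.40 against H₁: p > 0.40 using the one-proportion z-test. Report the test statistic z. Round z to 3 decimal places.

z = -4.707

p̂ = 146/493 = 0.29615.
Null standard error: √(0.40·0.60/493) = √0.000486815 = 0.022064.
Test statistic: z = -0.10385/0.022064 = -4.707.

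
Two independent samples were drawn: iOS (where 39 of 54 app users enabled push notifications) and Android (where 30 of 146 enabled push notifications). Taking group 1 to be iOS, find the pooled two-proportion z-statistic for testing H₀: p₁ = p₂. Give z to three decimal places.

z = 6.825

Sample proportions: p̂₁ = 39/54 = 0.72222 and p̂₂ = 30/146 = 0.20548.
Pooled p̂ = (39+30)/(54+146) = 69/200 = 0.34500.
SE = √[p̂(1−p̂)(1/n₁+1/n₂)] = √[0.34500·0.65500·(1/54+1/146)] ≈ 0.075713.
z = (p̂₁ − p̂₂)/SE = (0.72222 − 0.20548)/0.075713 = 0.51674/0.075713 = 6.825.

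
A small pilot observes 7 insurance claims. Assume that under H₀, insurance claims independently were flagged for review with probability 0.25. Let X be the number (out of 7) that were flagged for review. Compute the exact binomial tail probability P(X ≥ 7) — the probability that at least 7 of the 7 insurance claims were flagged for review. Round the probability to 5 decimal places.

P = 0.00006

X is binomial with n = 7 and p = 0.25.
P(X ≥ 7) = C(7,7)·0.25^7·0.75^0.
= 0.000061 = 0.00006.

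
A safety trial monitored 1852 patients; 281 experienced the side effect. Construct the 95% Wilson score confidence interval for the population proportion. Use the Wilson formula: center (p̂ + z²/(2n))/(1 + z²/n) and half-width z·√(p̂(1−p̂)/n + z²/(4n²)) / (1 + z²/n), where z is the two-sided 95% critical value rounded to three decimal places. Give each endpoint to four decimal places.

Here p̂ = 281/1852 = 0.15173 and z = 1.960 (z² = 3.841600).
1 + z²/n = 1.002074.
Adjusted center: (0.15173 + z²/(2n))/1.002074 = 0.15245.
Radicand: p̂(1−p̂)/n + z²/(4n²) = 0.000069496 + 0.000000280 = 0.000069776.
Half-width = z·√(radicand)/denom = 1.960·0.008353/1.002074 = 0.01634.
CI: 0.15245 ± 0.01634 = (0.1361, 0.1688).

(0.1361, 0.1688)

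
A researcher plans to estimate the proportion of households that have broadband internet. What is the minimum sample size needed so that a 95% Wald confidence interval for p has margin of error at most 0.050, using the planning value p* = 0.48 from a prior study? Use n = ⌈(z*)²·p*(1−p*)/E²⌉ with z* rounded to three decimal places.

n = 384

z* = 1.960 at the 95% level.
p*(1−p*) = 0.2496.
Required n before rounding: 3.841600 × 0.2496 / 0.050² = 383.545.
⌈383.545⌉ = 384.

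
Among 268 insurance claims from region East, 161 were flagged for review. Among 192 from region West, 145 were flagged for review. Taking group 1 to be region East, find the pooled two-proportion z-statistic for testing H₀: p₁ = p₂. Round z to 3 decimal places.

z = -3.462

p̂₁ = 161/268 = 0.60075, p̂₂ = 145/192 = 0.75521.
Pooled p̂ = (161+145)/(268+192) = 306/460 = 0.66522.
SE = √[p̂(1−p̂)(1/n₁+1/n₂)] = √[0.66522·0.33478·(1/268+1/192)] ≈ 0.044619.
z = -0.15446/0.044619 = -3.462.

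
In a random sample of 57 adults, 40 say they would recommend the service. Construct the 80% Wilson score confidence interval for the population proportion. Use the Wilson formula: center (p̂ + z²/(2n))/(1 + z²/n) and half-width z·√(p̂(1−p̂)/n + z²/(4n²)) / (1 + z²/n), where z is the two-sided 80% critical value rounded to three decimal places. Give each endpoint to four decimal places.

Here p̂ = 40/57 = 0.70175 and z = 1.282 (z² = 1.643524).
Denominator 1 + z²/n = 1 + 1.643524/57 = 1.028834.
Adjusted center: (0.70175 + z²/(2n))/1.028834 = 0.69610.
Radicand: p̂(1−p̂)/n + z²/(4n²) = 0.003671845 + 0.000126464 = 0.003798309.
Half-width = 1.282·√0.003798309/1.028834 = 0.07680.
CI: 0.69610 ± 0.07680 = (0.6193, 0.7729).

(0.6193, 0.7729)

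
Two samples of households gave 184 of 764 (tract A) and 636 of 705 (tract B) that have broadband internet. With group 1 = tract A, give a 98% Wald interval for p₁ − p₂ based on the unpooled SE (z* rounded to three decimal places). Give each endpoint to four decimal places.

p̂₁ = 184/764 = 0.24084, p̂₂ = 636/705 = 0.90213; p̂₁ − p̂₂ = -0.66129.
SE = √(0.000239313 + 0.000125239) = √0.000364552 = 0.019093.
For 98% confidence, z* = 2.326. Margin = 2.326·0.019093 = 0.04441.
Interval: -0.66129 ± 0.04441 → (-0.7057, -0.6169).

(-0.7057, -0.6169)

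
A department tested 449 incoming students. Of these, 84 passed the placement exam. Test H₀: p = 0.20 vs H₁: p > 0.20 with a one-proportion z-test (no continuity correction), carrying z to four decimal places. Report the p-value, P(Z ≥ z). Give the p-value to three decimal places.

The sample proportion is 84/449 = 0.18708.
Under H₀, SE = √(p₀(1−p₀)/n) = √(0.20·0.80/449) = √0.000356347 = 0.018877.
z = (p̂ − p₀)/SE = (84/449 − 0.20)/0.018877 ≈ -0.6843.
p-value = P(Z ≥ z) with z = -0.6843 → 0.753.

p-value = 0.753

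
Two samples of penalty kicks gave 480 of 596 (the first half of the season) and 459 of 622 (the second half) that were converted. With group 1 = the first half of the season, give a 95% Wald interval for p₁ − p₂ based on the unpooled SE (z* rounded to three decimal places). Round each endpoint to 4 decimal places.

p̂₁ = 480/596 = 0.80537, p̂₂ = 459/622 = 0.73794; p̂₁ − p̂₂ = 0.06743.
SE = √(0.000263003 + 0.000310906) = √0.000573909 = 0.023956.
z* = 1.960 at the 95% level. Margin of error = 0.04695.
CI: 0.06743 ± 0.04695 = (0.0205, 0.1144).

(0.0205, 0.1144)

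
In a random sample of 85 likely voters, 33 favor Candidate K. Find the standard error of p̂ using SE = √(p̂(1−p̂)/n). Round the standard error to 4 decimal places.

SE = 0.0529

The sample proportion is 33/85 = 0.38824.
p̂(1−p̂) = 0.38824·0.61176 = 0.237510.
SE = √(0.237510/85) = √0.002794235 = 0.0529.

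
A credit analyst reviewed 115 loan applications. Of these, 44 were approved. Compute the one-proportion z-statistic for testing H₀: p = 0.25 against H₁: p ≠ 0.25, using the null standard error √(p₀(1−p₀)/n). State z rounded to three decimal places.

The sample proportion is 44/115 = 0.38261.
Null standard error: √(0.25·0.75/115) = √0.001630435 = 0.040379.
z = (p̂ − p₀)/SE = (0.38261 − 0.25)/0.040379 = 3.284.

z = 3.284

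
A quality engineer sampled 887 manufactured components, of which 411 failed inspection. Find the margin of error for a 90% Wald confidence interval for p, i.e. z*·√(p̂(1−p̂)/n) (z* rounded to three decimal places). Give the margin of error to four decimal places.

ME = 0.0275

The sample proportion is 411/887 = 0.46336.
SE(p̂) = √(0.46336·0.53664/887) = 0.016743.
For 90% confidence, z* = 1.645.
So ME = 0.0275.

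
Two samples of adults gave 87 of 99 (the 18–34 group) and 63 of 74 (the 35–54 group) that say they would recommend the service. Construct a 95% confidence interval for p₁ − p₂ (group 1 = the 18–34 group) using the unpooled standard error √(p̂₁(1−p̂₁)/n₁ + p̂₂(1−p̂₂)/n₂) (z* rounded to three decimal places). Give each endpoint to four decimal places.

p̂₁ = 0.87879, p̂₂ = 0.85135, so the observed difference is 0.02744.
SE = √(0.001075957 + 0.001710165) = √0.002786122 = 0.052784.
z* = 1.960 at the 95% level. Margin of error = 0.10346.
Interval: 0.02744 ± 0.10346 → (-0.0760, 0.1309).

(-0.0760, 0.1309)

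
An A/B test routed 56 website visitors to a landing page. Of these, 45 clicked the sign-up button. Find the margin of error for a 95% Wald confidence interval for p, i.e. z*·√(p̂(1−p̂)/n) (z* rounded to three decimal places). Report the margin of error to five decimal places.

With x = 45 successes in n = 56, p̂ = 0.80357.
SE(p̂) = √(0.80357·0.19643/56) = 0.053091.
z* = 1.960 at the 95% level.
Margin of error = z*·SE = 1.960 × 0.053091 = 0.10406.

ME = 0.10406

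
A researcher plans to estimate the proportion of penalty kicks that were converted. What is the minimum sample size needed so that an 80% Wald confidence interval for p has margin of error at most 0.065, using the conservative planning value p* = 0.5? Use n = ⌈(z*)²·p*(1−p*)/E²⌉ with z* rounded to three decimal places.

For 80% confidence, z* = 1.282.
p*(1−p*) = 0.2500.
(z*)²·p*(1−p*)/E² = 1.643524·0.2500/0.004225 = 97.250.
Rounding up, n = 98.

n = 98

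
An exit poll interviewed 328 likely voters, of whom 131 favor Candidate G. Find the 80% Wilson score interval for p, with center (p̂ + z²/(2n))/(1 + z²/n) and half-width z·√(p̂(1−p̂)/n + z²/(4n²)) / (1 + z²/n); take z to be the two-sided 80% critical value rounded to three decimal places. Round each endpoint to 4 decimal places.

p̂ = 131/328 = 0.39939; z = 1.282, so z² = 1.643524.
1 + z²/n = 1.005011.
Adjusted center: (0.39939 + z²/(2n))/1.005011 = 0.39989.
Radicand: p̂(1−p̂)/n + z²/(4n²) = 0.000731334 + 0.000003819 = 0.000735153.
Half-width = 1.282·√0.000735153/1.005011 = 0.03459.
Interval: 0.39989 ± 0.03459 → (0.3653, 0.4345).

(0.3653, 0.4345)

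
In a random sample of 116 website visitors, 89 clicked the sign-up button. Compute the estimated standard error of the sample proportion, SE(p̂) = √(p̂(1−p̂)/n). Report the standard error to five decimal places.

Sample proportion p̂ = 89/116 = 0.76724.
p̂(1−p̂) = 0.178583.
SE = √(0.178583/116) = √0.001539509 = 0.03924.

SE = 0.03924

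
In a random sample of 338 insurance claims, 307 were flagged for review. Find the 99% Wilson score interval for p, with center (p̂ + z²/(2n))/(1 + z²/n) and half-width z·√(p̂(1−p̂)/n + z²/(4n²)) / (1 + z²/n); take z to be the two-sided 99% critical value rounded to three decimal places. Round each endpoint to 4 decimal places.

p̂ = 307/338 = 0.90828; z = 2.576, so z² = 6.635776.
Denominator 1 + z²/n = 1 + 6.635776/338 = 1.019632.
Adjusted center: (0.90828 + z²/(2n))/1.019632 = 0.90042.
Radicand: p̂(1−p̂)/n + z²/(4n²) = 0.000246462 + 0.000014521 = 0.000260983.
Half-width = 2.576·√0.000260983/1.019632 = 0.04081.
CI: 0.90042 ± 0.04081 = (0.8596, 0.9412).

(0.8596, 0.9412)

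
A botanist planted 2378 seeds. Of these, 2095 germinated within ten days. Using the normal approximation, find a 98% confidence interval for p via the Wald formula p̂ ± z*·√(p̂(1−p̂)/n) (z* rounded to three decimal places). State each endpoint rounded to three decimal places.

(0.866, 0.896)

Sample proportion p̂ = 2095/2378 = 0.88099.
SE = √(p̂(1−p̂)/n) = √(0.104845/2378) = 0.006640.
For 98% confidence, z* = 2.326.
Margin of error: 2.326 × 0.006640 = 0.01544.
So the interval runs from 0.866 to 0.896.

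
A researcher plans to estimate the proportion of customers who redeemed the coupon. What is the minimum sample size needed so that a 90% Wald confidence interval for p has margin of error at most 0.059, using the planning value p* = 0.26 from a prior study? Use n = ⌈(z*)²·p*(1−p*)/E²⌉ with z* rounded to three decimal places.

For 90% confidence, z* = 1.645.
p*(1−p*) = 0.1924.
(z*)²·p*(1−p*)/E² = 2.706025·0.1924/0.003481 = 149.566.
Rounding up, n = 150.

n = 150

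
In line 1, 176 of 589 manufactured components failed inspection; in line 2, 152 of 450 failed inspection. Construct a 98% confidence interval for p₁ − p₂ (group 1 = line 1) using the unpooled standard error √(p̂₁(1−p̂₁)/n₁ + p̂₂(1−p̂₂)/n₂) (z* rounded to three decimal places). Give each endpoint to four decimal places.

p̂₁ = 176/589 = 0.29881, p̂₂ = 152/450 = 0.33778; p̂₁ − p̂₂ = -0.03897.
SE = √(0.000355727 + 0.000497075) = √0.000852802 = 0.029203.
For 98% confidence, z* = 2.326. Margin = 2.326·0.029203 = 0.06793.
Interval: -0.03897 ± 0.06793 → (-0.1069, 0.0290).

(-0.1069, 0.0290)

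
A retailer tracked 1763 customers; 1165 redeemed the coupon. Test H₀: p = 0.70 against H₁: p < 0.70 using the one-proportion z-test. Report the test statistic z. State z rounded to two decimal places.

The sample proportion is 1165/1763 = 0.66081.
Under H₀, SE = √(p₀(1−p₀)/n) = √(0.70·0.30/1763) = √0.000119115 = 0.010914.
z = (0.66081 − 0.70)/0.010914 = -0.03919/0.010914 = -3.59.

z = -3.59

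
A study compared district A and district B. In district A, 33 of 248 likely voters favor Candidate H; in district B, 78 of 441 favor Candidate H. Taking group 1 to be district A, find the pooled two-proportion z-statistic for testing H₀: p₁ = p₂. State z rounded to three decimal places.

Sample proportions: p̂₁ = 33/248 = 0.13306 and p̂₂ = 78/441 = 0.17687.
Pooled p̂ = (33+78)/(248+441) = 111/689 = 0.16110.
Pooled SE = √[0.1351489·0.00629983] ≈ 0.029179.
z = (p̂₁ − p̂₂)/SE = (0.13306 − 0.17687)/0.029179 = -0.04381/0.029179 = -1.501.

z = -1.501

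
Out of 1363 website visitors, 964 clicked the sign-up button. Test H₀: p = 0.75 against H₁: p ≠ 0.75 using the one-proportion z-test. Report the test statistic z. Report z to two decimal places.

z = -3.64

Sample proportion p̂ = 964/1363 = 0.70726.
Under H₀, SE = √(p₀(1−p₀)/n) = √(0.75·0.25/1363) = √0.000137564 = 0.011729.
Test statistic: z = -0.04274/0.011729 = -3.64.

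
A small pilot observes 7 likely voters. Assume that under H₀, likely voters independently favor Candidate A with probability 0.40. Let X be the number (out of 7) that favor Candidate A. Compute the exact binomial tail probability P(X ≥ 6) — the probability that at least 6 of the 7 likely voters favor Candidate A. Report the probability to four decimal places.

P = 0.0188

X ~ Binomial(n=7, p=0.40).
P(X ≥ 6) = C(7,6)·0.40^6·0.60^1 + C(7,7)·0.40^7·0.60^0.
= 0.017203 + 0.001638 = 0.0188.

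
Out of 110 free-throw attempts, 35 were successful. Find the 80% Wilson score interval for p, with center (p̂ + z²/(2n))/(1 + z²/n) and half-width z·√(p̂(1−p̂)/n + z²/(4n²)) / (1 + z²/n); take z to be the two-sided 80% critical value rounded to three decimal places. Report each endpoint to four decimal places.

p̂ = 35/110 = 0.31818; z = 1.282, so z² = 1.643524.
1 + z²/n = 1.014941.
Center = (0.31818 + 0.007471)/1.014941 = 0.32086.
Radicand: p̂(1−p̂)/n + z²/(4n²) = 0.001972201 + 0.000033957 = 0.002006158.
Half-width = z·√(radicand)/denom = 1.282·0.044790/1.014941 = 0.05658.
CI: 0.32086 ± 0.05658 = (0.2643, 0.3774).

(0.2643, 0.3774)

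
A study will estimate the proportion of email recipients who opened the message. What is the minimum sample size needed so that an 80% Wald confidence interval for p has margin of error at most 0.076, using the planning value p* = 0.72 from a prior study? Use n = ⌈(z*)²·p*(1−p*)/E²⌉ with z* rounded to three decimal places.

n = 58

z* = 1.282 at the 80% level.
p*(1−p*) = 0.72·0.28 = 0.2016.
(z*)²·p*(1−p*)/E² = 1.643524·0.2016/0.005776 = 57.364.
Rounding up, n = 58.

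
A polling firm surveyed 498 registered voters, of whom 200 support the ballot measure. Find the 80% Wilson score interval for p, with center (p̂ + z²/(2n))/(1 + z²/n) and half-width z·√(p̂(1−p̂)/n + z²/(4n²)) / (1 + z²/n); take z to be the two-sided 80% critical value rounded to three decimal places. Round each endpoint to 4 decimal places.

(0.3738, 0.4300)

Here p̂ = 200/498 = 0.40161 and z = 1.282 (z² = 1.643524).
Denominator 1 + z²/n = 1 + 1.643524/498 = 1.003300.
Center = (0.40161 + 0.001650)/1.003300 = 0.40193.
Radicand: p̂(1−p̂)/n + z²/(4n²) = 0.000482568 + 0.000001657 = 0.000484225.
Half-width = z·√(radicand)/denom = 1.282·0.022005/1.003300 = 0.02812.
Interval: 0.40193 ± 0.02812 → (0.3738, 0.4300).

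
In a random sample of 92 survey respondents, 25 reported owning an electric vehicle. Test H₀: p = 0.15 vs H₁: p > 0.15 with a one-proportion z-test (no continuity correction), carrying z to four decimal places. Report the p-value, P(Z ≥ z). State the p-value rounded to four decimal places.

Sample proportion p̂ = 25/92 = 0.27174.
Null standard error: √(0.15·0.85/92) = √0.001385870 = 0.037227.
Test statistic (full precision, shown to 4 dp): z = (25/92 − 0.15)/SE₀ ≈ 3.2702.
p-value = P(Z ≥ z) with z = 3.2702 → 0.0005.

p-value = 0.0005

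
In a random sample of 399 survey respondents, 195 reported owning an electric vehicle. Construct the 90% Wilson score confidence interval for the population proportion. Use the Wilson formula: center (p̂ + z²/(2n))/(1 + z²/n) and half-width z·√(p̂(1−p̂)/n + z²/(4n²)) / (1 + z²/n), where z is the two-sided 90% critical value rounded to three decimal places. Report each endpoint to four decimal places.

Here p̂ = 195/399 = 0.48872 and z = 1.645 (z² = 2.706025).
Denominator 1 + z²/n = 1 + 2.706025/399 = 1.006782.
Adjusted center: (0.48872 + z²/(2n))/1.006782 = 0.48880.
Radicand: p̂(1−p̂)/n + z²/(4n²) = 0.000626248 + 0.000004249 = 0.000630497.
Half-width = 1.645·√0.000630497/1.006782 = 0.04103.
So the interval runs from 0.4478 to 0.5298.

(0.4478, 0.5298)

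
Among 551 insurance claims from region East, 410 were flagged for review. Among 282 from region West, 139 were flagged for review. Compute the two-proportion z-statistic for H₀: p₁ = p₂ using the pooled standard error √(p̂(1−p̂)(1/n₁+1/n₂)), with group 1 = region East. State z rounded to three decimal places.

z = 7.237

Sample proportions: p̂₁ = 410/551 = 0.74410 and p̂₂ = 139/282 = 0.49291.
Pooled p̂ = (410+139)/(551+282) = 549/833 = 0.65906.
Pooled SE = √[0.2246988·0.00536098] ≈ 0.034707.
z = (p̂₁ − p̂₂)/SE = (0.74410 − 0.49291)/0.034707 = 0.25119/0.034707 = 7.237.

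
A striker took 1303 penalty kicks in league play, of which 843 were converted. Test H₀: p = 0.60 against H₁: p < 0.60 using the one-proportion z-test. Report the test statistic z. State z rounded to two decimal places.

p̂ = 843/1303 = 0.64697.
Null standard error: √(0.60·0.40/1303) = √0.000184190 = 0.013572.
z = (0.64697 − 0.60)/0.013572 = 0.04697/0.013572 = 3.46.

z = 3.46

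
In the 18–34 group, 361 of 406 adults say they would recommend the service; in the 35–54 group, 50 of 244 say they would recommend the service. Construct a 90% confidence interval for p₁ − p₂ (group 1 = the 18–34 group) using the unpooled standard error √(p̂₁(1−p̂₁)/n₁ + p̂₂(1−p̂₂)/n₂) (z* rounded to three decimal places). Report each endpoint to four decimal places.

p̂₁ = 0.88916, p̂₂ = 0.20492, so the observed difference is 0.68424.
Unpooled SE = √(p̂₁(1−p̂₁)/n₁ + p̂₂(1−p̂₂)/n₂) = √(0.000242740 + 0.000667732) = 0.030174.
The 90% critical value is z* = 1.645. Margin = 1.645·0.030174 = 0.04964.
CI: 0.68424 ± 0.04964 = (0.6346, 0.7339).

(0.6346, 0.7339)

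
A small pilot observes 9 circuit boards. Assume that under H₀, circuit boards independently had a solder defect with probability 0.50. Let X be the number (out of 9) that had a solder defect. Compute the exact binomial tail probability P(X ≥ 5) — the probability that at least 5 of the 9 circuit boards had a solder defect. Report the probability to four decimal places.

X ~ Binomial(n=9, p=0.50).
P(X ≥ 5) = Σ_{j=5}^{9} C(9,j)·0.50^j·0.50^{9−j}.
= 0.246094 + 0.164062 + 0.070312 + 0.017578 + 0.001953 = 0.5000.

P = 0.5000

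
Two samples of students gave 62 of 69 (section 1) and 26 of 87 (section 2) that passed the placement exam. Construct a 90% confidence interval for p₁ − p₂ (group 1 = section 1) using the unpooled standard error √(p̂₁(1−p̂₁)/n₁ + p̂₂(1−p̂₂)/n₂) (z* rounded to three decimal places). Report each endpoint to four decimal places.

(0.4992, 0.7002)

p̂₁ = 62/69 = 0.89855, p̂₂ = 26/87 = 0.29885; p̂₁ − p̂₂ = 0.59970.
SE = √(0.001321121 + 0.002408493) = √0.003729614 = 0.061071.
For 90% confidence, z* = 1.645. Margin = 1.645·0.061071 = 0.10046.
Interval: 0.59970 ± 0.10046 → (0.4992, 0.7002).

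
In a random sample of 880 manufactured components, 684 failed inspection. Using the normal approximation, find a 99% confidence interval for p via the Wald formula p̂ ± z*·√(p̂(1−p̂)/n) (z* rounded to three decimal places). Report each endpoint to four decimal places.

(0.7411, 0.8134)

The sample proportion is 684/880 = 0.77727.
SE = √(p̂(1−p̂)/n) = √(0.173120/880) = 0.014026.
For 99% confidence, z* = 2.576.
Margin = 2.576·0.014026 = 0.03613.
CI: 0.77727 ± 0.03613 = (0.7411, 0.8134).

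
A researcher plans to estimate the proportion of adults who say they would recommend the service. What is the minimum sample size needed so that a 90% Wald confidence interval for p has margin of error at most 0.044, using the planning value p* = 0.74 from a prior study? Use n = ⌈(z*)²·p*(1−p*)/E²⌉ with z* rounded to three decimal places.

n = 269

z* = 1.645 at the 90% level.
p*(1−p*) = 0.1924.
(z*)²·p*(1−p*)/E² = 2.706025·0.1924/0.001936 = 268.925.
⌈268.925⌉ = 269.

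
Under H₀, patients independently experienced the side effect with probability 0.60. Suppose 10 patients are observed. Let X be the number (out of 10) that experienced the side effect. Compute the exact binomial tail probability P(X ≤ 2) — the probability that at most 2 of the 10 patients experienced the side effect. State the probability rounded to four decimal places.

P = 0.0123

X ~ Binomial(n=10, p=0.60).
P(X ≤ 2) = C(10,0)·0.60^0·0.40^10 + C(10,1)·0.60^1·0.40^9 + C(10,2)·0.60^2·0.40^8.
= 0.000105 + 0.001573 + 0.010617 = 0.0123.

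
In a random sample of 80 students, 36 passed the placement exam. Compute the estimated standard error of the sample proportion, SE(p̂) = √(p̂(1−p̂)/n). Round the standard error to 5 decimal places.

p̂ = 36/80 = 0.45000.
p̂(1−p̂) = 0.45000·0.55000 = 0.247500.
SE = √(0.247500/80) = 0.05562.

SE = 0.05562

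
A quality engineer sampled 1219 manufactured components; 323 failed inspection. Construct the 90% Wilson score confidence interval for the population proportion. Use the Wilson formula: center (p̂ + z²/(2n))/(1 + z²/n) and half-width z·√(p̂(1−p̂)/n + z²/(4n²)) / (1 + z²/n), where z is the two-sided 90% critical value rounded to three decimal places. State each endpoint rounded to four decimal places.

(0.2447, 0.2863)

Here p̂ = 323/1219 = 0.26497 and z = 1.645 (z² = 2.706025).
1 + z²/n = 1.002220.
Adjusted center: (0.26497 + z²/(2n))/1.002220 = 0.26549.
Radicand: p̂(1−p̂)/n + z²/(4n²) = 0.000159772 + 0.000000455 = 0.000160227.
Half-width = z·√(radicand)/denom = 1.645·0.012658/1.002220 = 0.02078.
So the interval runs from 0.2447 to 0.2863.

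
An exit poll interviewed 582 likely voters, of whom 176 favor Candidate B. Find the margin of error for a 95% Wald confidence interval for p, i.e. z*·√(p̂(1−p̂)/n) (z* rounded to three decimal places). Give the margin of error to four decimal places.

ME = 0.0373

With x = 176 successes in n = 582, p̂ = 0.30241.
Standard error of p̂: √(0.210956/582) = √0.000362468 = 0.019039.
z* = 1.960 at the 95% level.
Margin of error = z*·SE = 1.960 × 0.019039 = 0.0373.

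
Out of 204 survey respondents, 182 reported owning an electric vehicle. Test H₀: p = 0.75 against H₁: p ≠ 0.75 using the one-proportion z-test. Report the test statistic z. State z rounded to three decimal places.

p̂ = 182/204 = 0.89216.
Null standard error: √(0.75·0.25/204) = √0.000919118 = 0.030317.
z = (0.89216 − 0.75)/0.030317 = 0.14216/0.030317 = 4.689.

z = 4.689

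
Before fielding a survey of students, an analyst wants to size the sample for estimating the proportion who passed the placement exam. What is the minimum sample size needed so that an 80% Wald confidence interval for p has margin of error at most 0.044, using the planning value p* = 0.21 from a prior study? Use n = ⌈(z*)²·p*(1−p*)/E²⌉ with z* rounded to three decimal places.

z* = 1.282 at the 80% level.
p*(1−p*) = 0.1659.
(z*)²·p*(1−p*)/E² = 1.643524·0.1659/0.001936 = 140.837.
Rounding up, n = 141.

n = 141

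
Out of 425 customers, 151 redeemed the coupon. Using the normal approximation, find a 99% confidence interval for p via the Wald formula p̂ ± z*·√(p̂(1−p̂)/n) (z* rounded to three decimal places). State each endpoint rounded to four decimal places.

With x = 151 successes in n = 425, p̂ = 0.35529.
SE(p̂) = √(0.35529·0.64471/425) = 0.023216.
The 99% critical value is z* = 2.576.
Margin of error: 2.576 × 0.023216 = 0.05980.
Interval: 0.35529 ± 0.05980 → (0.2955, 0.4151).

(0.2955, 0.4151)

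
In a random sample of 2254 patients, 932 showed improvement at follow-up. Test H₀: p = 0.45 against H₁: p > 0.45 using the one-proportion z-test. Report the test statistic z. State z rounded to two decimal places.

z = -3.48

With x = 932 successes in n = 2254, p̂ = 0.41349.
SE₀ = √(0.45·0.55/2254) = 0.010479.
Test statistic: z = -0.03651/0.010479 = -3.48.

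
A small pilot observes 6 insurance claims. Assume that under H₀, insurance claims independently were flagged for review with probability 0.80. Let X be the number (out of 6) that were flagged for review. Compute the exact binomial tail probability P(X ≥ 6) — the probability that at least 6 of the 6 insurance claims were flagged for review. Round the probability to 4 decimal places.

X is binomial with n = 6 and p = 0.80.
P(X ≥ 6) = C(6,6)·0.80^6·0.20^0.
= 0.262144 = 0.2621.

P = 0.2621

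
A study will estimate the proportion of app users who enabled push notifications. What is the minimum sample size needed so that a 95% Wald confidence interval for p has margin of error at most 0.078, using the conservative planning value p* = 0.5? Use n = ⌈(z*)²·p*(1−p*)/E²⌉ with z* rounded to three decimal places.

n = 158

The 95% critical value is z* = 1.960.
p*(1−p*) = 0.2500.
Required n before rounding: 3.841600 × 0.2500 / 0.078² = 157.857.
⌈157.857⌉ = 158.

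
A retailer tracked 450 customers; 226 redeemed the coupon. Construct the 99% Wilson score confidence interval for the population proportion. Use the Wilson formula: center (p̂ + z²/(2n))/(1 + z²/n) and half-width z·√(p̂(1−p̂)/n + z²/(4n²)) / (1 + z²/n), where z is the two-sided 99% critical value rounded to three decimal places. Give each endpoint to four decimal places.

(0.4419, 0.5625)

Here p̂ = 226/450 = 0.50222 and z = 2.576 (z² = 6.635776).
1 + z²/n = 1.014746.
Adjusted center: (0.50222 + z²/(2n))/1.014746 = 0.50219.
Radicand: p̂(1−p̂)/n + z²/(4n²) = 0.000555545 + 0.000008192 = 0.000563737.
Half-width = 2.576·√0.000563737/1.014746 = 0.06027.
CI: 0.50219 ± 0.06027 = (0.4419, 0.5625).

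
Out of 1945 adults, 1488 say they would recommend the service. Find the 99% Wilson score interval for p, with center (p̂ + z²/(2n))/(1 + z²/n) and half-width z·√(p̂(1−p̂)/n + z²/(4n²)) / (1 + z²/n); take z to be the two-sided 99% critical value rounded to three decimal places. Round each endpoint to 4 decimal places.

p̂ = 1488/1945 = 0.76504; z = 2.576, so z² = 6.635776.
1 + z²/n = 1.003412.
Adjusted center: (0.76504 + z²/(2n))/1.003412 = 0.76414.
Radicand: p̂(1−p̂)/n + z²/(4n²) = 0.000092419 + 0.000000439 = 0.000092858.
Half-width = 2.576·√0.000092858/1.003412 = 0.02474.
So the interval runs from 0.7394 to 0.7889.

(0.7394, 0.7889)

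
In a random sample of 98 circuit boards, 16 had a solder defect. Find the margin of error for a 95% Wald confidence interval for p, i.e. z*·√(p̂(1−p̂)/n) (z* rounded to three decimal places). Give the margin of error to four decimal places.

ME = 0.0732

Sample proportion p̂ = 16/98 = 0.16327.
SE = √(p̂(1−p̂)/n) = √(0.136610/98) = 0.037336.
z* = 1.960 at the 95% level.
Margin of error = z*·SE = 1.960 × 0.037336 = 0.0732.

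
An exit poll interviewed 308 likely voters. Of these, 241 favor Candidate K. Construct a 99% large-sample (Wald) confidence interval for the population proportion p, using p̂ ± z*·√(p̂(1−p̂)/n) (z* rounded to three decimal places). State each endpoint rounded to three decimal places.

With x = 241 successes in n = 308, p̂ = 0.78247.
Standard error of p̂: √(0.170212/308) = √0.000552637 = 0.023508.
z* = 2.576 at the 99% level.
Margin = 2.576·0.023508 = 0.06056.
CI: 0.78247 ± 0.06056 = (0.722, 0.843).

(0.722, 0.843)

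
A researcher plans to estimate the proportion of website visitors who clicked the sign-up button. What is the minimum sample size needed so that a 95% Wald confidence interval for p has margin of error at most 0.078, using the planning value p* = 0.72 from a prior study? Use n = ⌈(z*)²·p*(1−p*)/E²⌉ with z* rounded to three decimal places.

n = 128

The 95% critical value is z* = 1.960.
p*(1−p*) = 0.72·0.28 = 0.2016.
Required n before rounding: 3.841600 × 0.2016 / 0.078² = 127.296.
⌈127.296⌉ = 128.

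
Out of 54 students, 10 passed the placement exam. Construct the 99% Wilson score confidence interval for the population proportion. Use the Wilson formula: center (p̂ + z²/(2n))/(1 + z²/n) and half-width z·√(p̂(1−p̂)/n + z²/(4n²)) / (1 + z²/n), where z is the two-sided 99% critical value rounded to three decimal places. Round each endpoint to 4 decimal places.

(0.0866, 0.3527)

p̂ = 10/54 = 0.18519; z = 2.576, so z² = 6.635776.
1 + z²/n = 1.122885.
Adjusted center: (0.18519 + z²/(2n))/1.122885 = 0.21964.
Radicand: p̂(1−p̂)/n + z²/(4n²) = 0.002794289 + 0.000568911 = 0.003363200.
Half-width = z·√(radicand)/denom = 2.576·0.057993/1.122885 = 0.13304.
So the interval runs from 0.0866 to 0.3527.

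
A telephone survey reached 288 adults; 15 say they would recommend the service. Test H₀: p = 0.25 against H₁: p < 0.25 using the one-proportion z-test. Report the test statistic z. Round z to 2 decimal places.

p̂ = 15/288 = 0.05208.
Null standard error: √(0.25·0.75/288) = √0.000651042 = 0.025516.
z = (p̂ − p₀)/SE = (0.05208 − 0.25)/0.025516 = -7.76.

z = -7.76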